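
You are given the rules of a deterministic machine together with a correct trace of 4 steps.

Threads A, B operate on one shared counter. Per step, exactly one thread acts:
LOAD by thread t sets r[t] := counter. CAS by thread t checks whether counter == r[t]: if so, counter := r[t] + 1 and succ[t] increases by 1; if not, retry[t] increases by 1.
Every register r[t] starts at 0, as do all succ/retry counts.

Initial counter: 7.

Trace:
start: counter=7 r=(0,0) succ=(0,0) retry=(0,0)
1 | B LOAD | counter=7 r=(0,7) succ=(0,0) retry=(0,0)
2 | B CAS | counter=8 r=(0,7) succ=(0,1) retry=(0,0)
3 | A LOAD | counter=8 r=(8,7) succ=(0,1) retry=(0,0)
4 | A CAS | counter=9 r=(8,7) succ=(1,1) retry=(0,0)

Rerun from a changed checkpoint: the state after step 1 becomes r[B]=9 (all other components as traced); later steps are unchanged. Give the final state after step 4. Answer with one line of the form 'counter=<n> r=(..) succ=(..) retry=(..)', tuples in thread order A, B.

counter=8 r=(7,9) succ=(1,0) retry=(0,1)

state after step 1 := counter=7 r=(0,9) succ=(0,0) retry=(0,0)
2 | B CAS | counter=7 r=(0,9) succ=(0,0) retry=(0,1)
3 | A LOAD | counter=7 r=(7,9) succ=(0,0) retry=(0,1)
4 | A CAS | counter=8 r=(7,9) succ=(1,0) retry=(0,1)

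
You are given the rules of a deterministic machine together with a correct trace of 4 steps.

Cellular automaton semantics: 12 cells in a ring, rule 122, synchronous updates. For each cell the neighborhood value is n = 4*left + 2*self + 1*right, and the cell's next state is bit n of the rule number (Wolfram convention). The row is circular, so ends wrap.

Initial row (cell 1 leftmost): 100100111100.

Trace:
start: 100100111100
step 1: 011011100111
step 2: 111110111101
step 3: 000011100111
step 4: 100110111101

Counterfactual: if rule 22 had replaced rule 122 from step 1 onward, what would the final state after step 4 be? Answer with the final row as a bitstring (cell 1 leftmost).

(re-executing steps 1..4 under rule 22; state before step 1: 100100111100)
step 1: 111111000011
step 2: 000000100100
step 3: 000001111110
step 4: 000010000001

000010000001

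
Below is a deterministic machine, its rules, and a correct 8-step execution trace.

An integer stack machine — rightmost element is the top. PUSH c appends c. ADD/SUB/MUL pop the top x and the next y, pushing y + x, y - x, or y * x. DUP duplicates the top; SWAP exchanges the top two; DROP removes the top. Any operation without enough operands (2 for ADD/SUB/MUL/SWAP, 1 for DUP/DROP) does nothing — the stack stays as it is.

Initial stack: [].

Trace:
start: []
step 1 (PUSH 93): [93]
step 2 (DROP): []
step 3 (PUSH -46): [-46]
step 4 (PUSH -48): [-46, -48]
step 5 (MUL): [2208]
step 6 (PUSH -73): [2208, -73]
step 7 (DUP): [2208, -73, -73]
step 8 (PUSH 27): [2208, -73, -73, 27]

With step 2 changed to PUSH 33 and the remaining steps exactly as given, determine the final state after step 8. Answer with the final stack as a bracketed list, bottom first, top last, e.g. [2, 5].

(re-executing from step 2 with the substitution; state before step 2: [93])
step 2 (PUSH 33): [93, 33]
step 3 (PUSH -46): [93, 33, -46]
step 4 (PUSH -48): [93, 33, -46, -48]
step 5 (MUL): [93, 33, 2208]
step 6 (PUSH -73): [93, 33, 2208, -73]
step 7 (DUP): [93, 33, 2208, -73, -73]
step 8 (PUSH 27): [93, 33, 2208, -73, -73, 27]

[93, 33, 2208, -73, -73, 27]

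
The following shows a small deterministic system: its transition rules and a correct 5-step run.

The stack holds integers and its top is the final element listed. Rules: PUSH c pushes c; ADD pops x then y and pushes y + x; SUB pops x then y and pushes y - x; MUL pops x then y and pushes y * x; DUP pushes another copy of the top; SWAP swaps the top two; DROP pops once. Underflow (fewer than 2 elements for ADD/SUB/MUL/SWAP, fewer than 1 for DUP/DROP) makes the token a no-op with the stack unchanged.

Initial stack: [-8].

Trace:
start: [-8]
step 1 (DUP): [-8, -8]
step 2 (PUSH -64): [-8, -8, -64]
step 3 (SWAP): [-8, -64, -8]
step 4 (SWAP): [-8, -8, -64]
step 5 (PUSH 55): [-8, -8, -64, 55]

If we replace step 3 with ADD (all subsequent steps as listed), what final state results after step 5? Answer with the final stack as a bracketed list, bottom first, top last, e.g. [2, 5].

(re-executing from step 3 with the substitution; state before step 3: [-8, -8, -64])
step 3 (ADD): [-8, -72]
step 4 (SWAP): [-72, -8]
step 5 (PUSH 55): [-72, -8, 55]

[-72, -8, 55]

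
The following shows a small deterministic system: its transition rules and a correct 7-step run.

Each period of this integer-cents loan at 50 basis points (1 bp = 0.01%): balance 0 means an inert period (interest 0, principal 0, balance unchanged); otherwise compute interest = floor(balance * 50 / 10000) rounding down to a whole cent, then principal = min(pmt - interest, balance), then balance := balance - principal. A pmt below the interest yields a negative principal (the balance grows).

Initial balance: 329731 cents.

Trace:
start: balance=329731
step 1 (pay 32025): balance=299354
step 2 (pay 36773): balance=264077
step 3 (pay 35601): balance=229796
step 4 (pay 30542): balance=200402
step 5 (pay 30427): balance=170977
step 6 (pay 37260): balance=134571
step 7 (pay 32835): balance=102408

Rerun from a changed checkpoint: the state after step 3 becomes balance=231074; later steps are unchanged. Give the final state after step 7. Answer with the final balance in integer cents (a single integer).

103713

state after step 3 := balance=231074
step 4 (pay 30542): balance=201687
step 5 (pay 30427): balance=172268
step 6 (pay 37260): balance=135869
step 7 (pay 32835): balance=103713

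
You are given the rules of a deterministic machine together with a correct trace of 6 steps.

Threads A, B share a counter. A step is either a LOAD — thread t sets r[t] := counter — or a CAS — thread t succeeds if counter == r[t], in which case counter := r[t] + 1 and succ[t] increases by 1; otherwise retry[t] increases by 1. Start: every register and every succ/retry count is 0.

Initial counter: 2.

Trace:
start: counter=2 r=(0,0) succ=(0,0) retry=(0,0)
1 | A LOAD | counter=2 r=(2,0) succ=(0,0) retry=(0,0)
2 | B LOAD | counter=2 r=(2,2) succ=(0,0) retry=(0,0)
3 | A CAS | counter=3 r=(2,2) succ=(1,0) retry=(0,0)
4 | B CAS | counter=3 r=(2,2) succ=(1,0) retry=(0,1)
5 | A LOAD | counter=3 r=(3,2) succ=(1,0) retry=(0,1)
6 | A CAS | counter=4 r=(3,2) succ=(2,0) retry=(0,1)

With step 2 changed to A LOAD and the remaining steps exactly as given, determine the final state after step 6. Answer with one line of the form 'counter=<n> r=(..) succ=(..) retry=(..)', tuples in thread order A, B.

counter=4 r=(3,0) succ=(2,0) retry=(0,1)

(re-executing from step 2 with the substitution; state before step 2: counter=2 r=(2,0) succ=(0,0) retry=(0,0))
2 | A LOAD | counter=2 r=(2,0) succ=(0,0) retry=(0,0)
3 | A CAS | counter=3 r=(2,0) succ=(1,0) retry=(0,0)
4 | B CAS | counter=3 r=(2,0) succ=(1,0) retry=(0,1)
5 | A LOAD | counter=3 r=(3,0) succ=(1,0) retry=(0,1)
6 | A CAS | counter=4 r=(3,0) succ=(2,0) retry=(0,1)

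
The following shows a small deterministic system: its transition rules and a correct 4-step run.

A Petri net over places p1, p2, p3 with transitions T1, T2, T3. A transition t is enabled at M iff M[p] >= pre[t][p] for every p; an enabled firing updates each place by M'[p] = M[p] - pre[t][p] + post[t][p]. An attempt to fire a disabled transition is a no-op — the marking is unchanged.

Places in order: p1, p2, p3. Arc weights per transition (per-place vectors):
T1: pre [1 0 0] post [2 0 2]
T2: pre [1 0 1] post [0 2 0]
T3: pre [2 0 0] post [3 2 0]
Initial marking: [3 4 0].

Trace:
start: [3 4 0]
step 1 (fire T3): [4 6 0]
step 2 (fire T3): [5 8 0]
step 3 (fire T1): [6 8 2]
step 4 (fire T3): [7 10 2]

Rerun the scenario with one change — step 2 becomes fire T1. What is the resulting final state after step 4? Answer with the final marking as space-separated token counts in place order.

(re-executing from step 2 with the substitution; state before step 2: [4 6 0])
step 2 (fire T1): [5 6 2]
step 3 (fire T1): [6 6 4]
step 4 (fire T3): [7 8 4]

7 8 4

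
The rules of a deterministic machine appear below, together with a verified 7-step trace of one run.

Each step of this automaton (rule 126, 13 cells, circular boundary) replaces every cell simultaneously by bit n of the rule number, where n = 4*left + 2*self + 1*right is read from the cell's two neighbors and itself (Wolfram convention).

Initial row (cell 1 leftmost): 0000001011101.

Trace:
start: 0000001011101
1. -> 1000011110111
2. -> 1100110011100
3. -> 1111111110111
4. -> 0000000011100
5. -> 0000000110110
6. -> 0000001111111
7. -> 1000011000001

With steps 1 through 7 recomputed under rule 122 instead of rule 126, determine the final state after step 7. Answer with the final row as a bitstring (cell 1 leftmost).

(re-executing steps 1..7 under rule 122; state before step 1: 0000001011101)
1. -> 1000010110110
2. -> 0100101111111
3. -> 1011011000001
4. -> 1111111100011
5. -> 0000000110110
6. -> 0000001111111
7. -> 1000011000001

1000011000001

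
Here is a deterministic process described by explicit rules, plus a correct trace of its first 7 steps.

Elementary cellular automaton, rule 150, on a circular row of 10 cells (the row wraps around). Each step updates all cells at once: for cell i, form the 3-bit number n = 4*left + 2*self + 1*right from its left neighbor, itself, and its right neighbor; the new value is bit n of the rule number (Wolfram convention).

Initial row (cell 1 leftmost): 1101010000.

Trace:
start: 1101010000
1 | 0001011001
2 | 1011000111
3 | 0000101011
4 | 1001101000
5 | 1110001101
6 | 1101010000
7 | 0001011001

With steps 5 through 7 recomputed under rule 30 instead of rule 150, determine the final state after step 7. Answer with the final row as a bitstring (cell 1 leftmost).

(re-executing steps 5..7 under rule 30; state before step 5: 1001101000)
5 | 1111001101
6 | 0000111001
7 | 1001100111

1001100111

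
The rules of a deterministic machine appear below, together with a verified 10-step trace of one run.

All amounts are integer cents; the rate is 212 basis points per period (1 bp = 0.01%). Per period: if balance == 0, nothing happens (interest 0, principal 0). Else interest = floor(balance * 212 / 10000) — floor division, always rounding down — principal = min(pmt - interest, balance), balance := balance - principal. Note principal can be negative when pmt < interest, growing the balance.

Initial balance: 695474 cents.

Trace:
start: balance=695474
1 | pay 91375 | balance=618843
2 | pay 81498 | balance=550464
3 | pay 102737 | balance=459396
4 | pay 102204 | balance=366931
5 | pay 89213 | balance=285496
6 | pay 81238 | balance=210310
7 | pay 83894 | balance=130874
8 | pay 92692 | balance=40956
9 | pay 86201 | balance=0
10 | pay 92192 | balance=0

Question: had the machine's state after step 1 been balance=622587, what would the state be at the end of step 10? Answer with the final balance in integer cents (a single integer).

0

state after step 1 := balance=622587
2 | pay 81498 | balance=554287
3 | pay 102737 | balance=463300
4 | pay 102204 | balance=370917
5 | pay 89213 | balance=289567
6 | pay 81238 | balance=214467
7 | pay 83894 | balance=135119
8 | pay 92692 | balance=45291
9 | pay 86201 | balance=0
10 | pay 92192 | balance=0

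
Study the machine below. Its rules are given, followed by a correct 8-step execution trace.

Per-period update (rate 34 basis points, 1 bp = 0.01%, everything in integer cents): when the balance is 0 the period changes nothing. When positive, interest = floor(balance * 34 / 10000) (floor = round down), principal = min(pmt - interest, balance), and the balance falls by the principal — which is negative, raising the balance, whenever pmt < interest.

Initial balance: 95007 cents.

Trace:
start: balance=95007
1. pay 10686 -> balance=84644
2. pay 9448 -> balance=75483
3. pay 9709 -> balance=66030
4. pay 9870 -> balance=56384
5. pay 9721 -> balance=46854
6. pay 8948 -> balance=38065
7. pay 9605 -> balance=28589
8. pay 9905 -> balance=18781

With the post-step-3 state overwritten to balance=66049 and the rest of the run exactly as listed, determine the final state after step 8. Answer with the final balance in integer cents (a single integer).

state after step 3 := balance=66049
4. pay 9870 -> balance=56403
5. pay 9721 -> balance=46873
6. pay 8948 -> balance=38084
7. pay 9605 -> balance=28608
8. pay 9905 -> balance=18800

18800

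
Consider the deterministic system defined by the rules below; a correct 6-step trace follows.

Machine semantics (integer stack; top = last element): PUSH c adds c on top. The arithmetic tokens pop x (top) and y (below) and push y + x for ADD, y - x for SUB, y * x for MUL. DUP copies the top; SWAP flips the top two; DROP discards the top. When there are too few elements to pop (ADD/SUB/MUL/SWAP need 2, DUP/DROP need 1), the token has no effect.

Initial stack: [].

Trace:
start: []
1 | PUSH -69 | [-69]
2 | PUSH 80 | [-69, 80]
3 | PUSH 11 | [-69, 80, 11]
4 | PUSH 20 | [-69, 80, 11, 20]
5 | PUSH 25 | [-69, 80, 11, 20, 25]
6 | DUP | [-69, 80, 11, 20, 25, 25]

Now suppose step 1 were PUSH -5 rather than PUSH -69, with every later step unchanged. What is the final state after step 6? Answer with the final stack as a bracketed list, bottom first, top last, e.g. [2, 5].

[-5, 80, 11, 20, 25, 25]

(re-executing from step 1 with the substitution; state before step 1: [])
1 | PUSH -5 | [-5]
2 | PUSH 80 | [-5, 80]
3 | PUSH 11 | [-5, 80, 11]
4 | PUSH 20 | [-5, 80, 11, 20]
5 | PUSH 25 | [-5, 80, 11, 20, 25]
6 | DUP | [-5, 80, 11, 20, 25, 25]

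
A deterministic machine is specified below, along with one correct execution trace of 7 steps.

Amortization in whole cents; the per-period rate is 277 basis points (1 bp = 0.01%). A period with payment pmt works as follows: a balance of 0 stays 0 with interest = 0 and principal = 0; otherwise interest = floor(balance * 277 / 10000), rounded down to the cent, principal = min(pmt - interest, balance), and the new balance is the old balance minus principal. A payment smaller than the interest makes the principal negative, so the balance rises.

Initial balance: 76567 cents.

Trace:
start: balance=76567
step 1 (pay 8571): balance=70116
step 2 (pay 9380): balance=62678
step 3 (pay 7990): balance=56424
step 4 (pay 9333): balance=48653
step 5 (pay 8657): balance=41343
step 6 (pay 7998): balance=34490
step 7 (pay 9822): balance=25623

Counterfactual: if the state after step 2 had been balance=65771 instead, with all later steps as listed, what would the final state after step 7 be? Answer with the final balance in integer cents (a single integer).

29168

state after step 2 := balance=65771
step 3 (pay 7990): balance=59602
step 4 (pay 9333): balance=51919
step 5 (pay 8657): balance=44700
step 6 (pay 7998): balance=37940
step 7 (pay 9822): balance=29168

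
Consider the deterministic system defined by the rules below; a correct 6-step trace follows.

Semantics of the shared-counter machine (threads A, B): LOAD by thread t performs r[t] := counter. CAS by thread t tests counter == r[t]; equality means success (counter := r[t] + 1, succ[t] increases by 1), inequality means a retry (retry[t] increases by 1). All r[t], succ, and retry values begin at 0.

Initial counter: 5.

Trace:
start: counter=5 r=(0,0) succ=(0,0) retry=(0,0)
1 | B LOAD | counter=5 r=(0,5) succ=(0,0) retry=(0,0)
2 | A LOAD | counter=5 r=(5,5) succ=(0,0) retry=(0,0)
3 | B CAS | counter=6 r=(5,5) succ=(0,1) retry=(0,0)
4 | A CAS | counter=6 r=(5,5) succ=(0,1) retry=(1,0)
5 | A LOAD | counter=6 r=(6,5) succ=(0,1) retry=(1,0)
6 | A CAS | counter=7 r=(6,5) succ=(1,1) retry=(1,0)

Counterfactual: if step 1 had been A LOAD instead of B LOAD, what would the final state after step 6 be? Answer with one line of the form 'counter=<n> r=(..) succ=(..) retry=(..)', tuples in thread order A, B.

counter=7 r=(6,0) succ=(2,0) retry=(0,1)

(re-executing from step 1 with the substitution; state before step 1: counter=5 r=(0,0) succ=(0,0) retry=(0,0))
1 | A LOAD | counter=5 r=(5,0) succ=(0,0) retry=(0,0)
2 | A LOAD | counter=5 r=(5,0) succ=(0,0) retry=(0,0)
3 | B CAS | counter=5 r=(5,0) succ=(0,0) retry=(0,1)
4 | A CAS | counter=6 r=(5,0) succ=(1,0) retry=(0,1)
5 | A LOAD | counter=6 r=(6,0) succ=(1,0) retry=(0,1)
6 | A CAS | counter=7 r=(6,0) succ=(2,0) retry=(0,1)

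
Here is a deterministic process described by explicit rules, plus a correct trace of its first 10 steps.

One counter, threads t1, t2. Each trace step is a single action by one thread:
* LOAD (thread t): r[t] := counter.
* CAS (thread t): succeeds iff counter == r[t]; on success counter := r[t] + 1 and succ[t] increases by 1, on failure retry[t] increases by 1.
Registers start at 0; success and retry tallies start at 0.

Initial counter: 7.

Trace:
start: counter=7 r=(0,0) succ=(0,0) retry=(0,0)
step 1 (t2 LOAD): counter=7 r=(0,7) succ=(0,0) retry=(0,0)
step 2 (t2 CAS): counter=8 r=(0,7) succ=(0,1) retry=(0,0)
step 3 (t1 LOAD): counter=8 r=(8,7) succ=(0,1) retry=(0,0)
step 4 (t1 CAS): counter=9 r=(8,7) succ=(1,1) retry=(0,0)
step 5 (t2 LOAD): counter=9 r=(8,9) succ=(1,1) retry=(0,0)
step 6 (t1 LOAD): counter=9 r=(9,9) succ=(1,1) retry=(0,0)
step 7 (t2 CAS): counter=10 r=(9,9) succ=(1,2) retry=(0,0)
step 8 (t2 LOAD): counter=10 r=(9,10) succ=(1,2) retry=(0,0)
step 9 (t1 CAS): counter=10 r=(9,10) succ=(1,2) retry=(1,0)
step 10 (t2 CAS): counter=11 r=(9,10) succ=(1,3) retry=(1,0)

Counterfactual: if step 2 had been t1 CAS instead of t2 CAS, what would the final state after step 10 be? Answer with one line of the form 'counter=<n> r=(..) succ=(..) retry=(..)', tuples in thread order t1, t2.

(re-executing from step 2 with the substitution; state before step 2: counter=7 r=(0,7) succ=(0,0) retry=(0,0))
step 2 (t1 CAS): counter=7 r=(0,7) succ=(0,0) retry=(1,0)
step 3 (t1 LOAD): counter=7 r=(7,7) succ=(0,0) retry=(1,0)
step 4 (t1 CAS): counter=8 r=(7,7) succ=(1,0) retry=(1,0)
step 5 (t2 LOAD): counter=8 r=(7,8) succ=(1,0) retry=(1,0)
step 6 (t1 LOAD): counter=8 r=(8,8) succ=(1,0) retry=(1,0)
step 7 (t2 CAS): counter=9 r=(8,8) succ=(1,1) retry=(1,0)
step 8 (t2 LOAD): counter=9 r=(8,9) succ=(1,1) retry=(1,0)
step 9 (t1 CAS): counter=9 r=(8,9) succ=(1,1) retry=(2,0)
step 10 (t2 CAS): counter=10 r=(8,9) succ=(1,2) retry=(2,0)

counter=10 r=(8,9) succ=(1,2) retry=(2,0)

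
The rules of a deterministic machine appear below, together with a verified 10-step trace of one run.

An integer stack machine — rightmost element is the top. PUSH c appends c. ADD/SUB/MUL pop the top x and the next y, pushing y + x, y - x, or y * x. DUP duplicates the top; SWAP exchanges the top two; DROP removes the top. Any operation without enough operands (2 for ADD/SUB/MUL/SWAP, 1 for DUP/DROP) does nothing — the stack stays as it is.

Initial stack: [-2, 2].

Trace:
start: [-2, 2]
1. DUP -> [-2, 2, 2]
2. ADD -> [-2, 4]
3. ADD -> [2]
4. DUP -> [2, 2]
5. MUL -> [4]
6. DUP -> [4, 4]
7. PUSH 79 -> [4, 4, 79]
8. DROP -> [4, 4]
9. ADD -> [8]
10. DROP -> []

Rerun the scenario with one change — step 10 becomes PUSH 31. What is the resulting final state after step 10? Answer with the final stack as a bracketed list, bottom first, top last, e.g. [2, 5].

(re-executing from step 10 with the substitution; state before step 10: [8])
10. PUSH 31 -> [8, 31]

[8, 31]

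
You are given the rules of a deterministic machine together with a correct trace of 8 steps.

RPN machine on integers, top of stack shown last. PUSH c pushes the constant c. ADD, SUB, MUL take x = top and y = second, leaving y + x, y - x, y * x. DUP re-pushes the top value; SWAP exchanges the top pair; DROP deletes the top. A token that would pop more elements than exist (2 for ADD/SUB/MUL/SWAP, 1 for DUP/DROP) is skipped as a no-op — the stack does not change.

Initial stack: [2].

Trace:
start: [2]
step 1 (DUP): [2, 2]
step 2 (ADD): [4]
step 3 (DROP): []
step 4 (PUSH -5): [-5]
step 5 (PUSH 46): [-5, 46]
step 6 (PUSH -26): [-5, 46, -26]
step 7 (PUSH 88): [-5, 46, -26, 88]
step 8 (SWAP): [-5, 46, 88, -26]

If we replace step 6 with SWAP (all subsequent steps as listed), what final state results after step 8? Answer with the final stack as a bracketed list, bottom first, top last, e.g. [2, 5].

(re-executing from step 6 with the substitution; state before step 6: [-5, 46])
step 6 (SWAP): [46, -5]
step 7 (PUSH 88): [46, -5, 88]
step 8 (SWAP): [46, 88, -5]

[46, 88, -5]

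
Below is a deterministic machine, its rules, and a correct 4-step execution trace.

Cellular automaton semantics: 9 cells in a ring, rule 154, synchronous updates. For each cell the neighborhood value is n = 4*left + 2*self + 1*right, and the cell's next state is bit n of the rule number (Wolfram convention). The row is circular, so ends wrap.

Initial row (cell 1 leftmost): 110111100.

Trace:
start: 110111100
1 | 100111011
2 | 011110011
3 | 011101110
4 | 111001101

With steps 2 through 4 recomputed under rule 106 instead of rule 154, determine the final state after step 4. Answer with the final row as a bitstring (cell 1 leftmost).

(re-executing steps 2..4 under rule 106; state before step 2: 100111011)
2 | 101101110
3 | 011111011
4 | 110001111

110001111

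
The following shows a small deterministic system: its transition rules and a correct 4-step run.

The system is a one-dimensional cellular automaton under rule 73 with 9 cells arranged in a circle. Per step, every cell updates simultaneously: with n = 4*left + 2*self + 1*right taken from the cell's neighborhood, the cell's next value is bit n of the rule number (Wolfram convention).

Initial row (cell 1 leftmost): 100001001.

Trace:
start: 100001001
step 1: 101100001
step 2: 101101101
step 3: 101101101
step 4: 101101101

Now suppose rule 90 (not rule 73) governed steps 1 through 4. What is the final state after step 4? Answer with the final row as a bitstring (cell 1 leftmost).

110101000

(re-executing steps 1..4 under rule 90; state before step 1: 100001001)
step 1: 110010111
step 2: 011100100
step 3: 110111010
step 4: 110101000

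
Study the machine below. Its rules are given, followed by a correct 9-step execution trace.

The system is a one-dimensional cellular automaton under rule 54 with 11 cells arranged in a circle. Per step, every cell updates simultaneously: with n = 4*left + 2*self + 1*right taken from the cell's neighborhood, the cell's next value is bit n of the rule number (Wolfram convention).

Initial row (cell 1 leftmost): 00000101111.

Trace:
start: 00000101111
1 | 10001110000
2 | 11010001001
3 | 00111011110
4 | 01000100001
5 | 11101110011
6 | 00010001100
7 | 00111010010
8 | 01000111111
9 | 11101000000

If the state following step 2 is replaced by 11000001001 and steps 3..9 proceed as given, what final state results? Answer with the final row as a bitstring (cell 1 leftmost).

state after step 2 := 11000001001
3 | 00100011110
4 | 01110100001
5 | 10001110011
6 | 01010001100
7 | 11111010010
8 | 00000111111
9 | 10001000000

10001000000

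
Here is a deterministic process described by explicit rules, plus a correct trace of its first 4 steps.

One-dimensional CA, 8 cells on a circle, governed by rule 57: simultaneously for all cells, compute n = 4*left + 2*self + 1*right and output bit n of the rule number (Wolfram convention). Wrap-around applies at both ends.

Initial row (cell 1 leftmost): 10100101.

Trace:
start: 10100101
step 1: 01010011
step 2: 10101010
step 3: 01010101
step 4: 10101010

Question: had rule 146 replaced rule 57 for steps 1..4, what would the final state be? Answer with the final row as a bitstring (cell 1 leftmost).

10000001

(re-executing steps 1..4 under rule 146; state before step 1: 10100101)
step 1: 00011000
step 2: 00100100
step 3: 01011010
step 4: 10000001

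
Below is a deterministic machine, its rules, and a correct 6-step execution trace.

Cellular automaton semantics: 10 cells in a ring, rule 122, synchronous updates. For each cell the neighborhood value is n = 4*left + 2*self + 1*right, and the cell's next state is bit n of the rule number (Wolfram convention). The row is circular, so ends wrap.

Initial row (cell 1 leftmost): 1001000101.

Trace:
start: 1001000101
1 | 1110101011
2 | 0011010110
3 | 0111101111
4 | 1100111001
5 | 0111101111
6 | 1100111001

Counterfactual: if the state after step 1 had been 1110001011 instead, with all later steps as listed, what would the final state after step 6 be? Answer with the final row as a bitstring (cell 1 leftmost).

state after step 1 := 1110001011
2 | 0011010110
3 | 0111101111
4 | 1100111001
5 | 0111101111
6 | 1100111001

1100111001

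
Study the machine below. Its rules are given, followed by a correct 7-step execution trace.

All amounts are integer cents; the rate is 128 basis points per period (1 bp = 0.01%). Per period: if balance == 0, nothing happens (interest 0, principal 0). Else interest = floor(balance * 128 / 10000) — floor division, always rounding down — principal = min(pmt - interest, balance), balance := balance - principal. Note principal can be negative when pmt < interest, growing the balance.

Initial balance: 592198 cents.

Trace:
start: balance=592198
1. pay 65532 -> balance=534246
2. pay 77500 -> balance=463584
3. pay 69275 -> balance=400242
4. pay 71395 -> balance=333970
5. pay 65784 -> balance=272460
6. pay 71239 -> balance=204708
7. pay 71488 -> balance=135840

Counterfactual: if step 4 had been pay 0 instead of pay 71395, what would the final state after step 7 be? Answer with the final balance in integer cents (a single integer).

210012

(re-executing from step 4 with the substitution; state before step 4: balance=400242)
4. pay 0 -> balance=405365
5. pay 65784 -> balance=344769
6. pay 71239 -> balance=277943
7. pay 71488 -> balance=210012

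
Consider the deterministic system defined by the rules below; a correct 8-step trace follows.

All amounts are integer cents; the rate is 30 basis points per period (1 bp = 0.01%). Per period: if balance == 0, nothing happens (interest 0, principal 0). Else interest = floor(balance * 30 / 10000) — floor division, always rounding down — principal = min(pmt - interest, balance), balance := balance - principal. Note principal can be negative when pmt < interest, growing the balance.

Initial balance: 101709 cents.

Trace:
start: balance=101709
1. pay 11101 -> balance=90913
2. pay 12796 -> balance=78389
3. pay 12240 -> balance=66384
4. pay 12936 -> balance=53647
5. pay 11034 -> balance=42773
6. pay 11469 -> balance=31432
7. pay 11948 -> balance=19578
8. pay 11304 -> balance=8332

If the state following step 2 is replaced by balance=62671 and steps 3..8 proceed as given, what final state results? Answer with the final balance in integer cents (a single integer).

0

state after step 2 := balance=62671
3. pay 12240 -> balance=50619
4. pay 12936 -> balance=37834
5. pay 11034 -> balance=26913
6. pay 11469 -> balance=15524
7. pay 11948 -> balance=3622
8. pay 11304 -> balance=0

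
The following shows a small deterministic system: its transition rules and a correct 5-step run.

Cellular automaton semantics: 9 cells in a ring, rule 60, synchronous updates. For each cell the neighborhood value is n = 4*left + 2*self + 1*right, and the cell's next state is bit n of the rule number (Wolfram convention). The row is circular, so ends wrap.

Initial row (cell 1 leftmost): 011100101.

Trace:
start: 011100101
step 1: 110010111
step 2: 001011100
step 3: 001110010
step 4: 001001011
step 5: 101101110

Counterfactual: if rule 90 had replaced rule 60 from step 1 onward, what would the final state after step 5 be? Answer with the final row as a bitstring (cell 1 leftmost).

010001110

(re-executing steps 1..5 under rule 90; state before step 1: 011100101)
step 1: 010111000
step 2: 100101100
step 3: 011001111
step 4: 011111001
step 5: 010001110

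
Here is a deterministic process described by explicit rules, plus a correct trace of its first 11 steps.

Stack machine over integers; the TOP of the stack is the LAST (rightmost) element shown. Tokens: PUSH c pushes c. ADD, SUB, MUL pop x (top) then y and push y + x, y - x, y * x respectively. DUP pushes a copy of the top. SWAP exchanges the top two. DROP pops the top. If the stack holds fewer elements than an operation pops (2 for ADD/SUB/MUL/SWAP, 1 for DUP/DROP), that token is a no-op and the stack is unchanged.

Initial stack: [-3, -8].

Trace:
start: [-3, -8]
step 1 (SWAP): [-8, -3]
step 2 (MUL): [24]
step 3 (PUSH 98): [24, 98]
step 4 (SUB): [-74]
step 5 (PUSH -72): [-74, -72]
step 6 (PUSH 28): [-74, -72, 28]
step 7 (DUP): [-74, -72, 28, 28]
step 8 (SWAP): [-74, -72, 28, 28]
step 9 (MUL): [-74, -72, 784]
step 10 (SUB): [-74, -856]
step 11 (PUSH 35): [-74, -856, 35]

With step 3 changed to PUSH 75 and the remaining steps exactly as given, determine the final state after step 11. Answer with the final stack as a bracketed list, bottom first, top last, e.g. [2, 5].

[-51, -856, 35]

(re-executing from step 3 with the substitution; state before step 3: [24])
step 3 (PUSH 75): [24, 75]
step 4 (SUB): [-51]
step 5 (PUSH -72): [-51, -72]
step 6 (PUSH 28): [-51, -72, 28]
step 7 (DUP): [-51, -72, 28, 28]
step 8 (SWAP): [-51, -72, 28, 28]
step 9 (MUL): [-51, -72, 784]
step 10 (SUB): [-51, -856]
step 11 (PUSH 35): [-51, -856, 35]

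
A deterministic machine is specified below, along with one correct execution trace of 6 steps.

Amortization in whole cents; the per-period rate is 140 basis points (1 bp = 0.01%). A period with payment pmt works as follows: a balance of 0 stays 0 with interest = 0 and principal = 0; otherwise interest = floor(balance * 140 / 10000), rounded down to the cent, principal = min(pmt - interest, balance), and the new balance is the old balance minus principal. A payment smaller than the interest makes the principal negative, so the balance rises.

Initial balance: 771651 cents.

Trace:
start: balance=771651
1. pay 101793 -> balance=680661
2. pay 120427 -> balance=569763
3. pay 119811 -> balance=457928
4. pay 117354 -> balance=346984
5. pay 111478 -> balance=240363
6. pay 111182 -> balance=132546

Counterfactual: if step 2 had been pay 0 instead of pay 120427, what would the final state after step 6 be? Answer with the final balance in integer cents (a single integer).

259860

(re-executing from step 2 with the substitution; state before step 2: balance=680661)
2. pay 0 -> balance=690190
3. pay 119811 -> balance=580041
4. pay 117354 -> balance=470807
5. pay 111478 -> balance=365920
6. pay 111182 -> balance=259860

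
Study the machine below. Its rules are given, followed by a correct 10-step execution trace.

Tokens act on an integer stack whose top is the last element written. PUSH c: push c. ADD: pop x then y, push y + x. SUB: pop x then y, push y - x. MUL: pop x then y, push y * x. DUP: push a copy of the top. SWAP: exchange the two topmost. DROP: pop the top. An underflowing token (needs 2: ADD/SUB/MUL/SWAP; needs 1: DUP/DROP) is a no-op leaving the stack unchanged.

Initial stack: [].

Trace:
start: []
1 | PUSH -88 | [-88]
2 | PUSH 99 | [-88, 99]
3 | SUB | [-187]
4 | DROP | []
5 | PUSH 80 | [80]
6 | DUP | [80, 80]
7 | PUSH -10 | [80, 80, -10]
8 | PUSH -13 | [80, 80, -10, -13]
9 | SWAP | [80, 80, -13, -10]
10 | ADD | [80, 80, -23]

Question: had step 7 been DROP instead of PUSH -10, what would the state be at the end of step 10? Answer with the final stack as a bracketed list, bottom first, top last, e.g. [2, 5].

[67]

(re-executing from step 7 with the substitution; state before step 7: [80, 80])
7 | DROP | [80]
8 | PUSH -13 | [80, -13]
9 | SWAP | [-13, 80]
10 | ADD | [67]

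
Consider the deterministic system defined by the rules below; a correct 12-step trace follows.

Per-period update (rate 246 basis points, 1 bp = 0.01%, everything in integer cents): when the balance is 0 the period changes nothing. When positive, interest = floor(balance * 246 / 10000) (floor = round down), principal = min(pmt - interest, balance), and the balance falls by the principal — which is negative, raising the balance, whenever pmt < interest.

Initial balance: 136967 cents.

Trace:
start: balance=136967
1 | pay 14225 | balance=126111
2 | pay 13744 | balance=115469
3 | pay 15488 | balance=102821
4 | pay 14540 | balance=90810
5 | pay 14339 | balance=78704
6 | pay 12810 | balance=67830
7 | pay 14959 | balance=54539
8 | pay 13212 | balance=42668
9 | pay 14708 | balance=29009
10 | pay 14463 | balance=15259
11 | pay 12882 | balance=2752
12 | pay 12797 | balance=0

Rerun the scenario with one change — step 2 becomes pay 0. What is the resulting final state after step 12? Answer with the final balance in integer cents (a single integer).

7547

(re-executing from step 2 with the substitution; state before step 2: balance=126111)
2 | pay 0 | balance=129213
3 | pay 15488 | balance=116903
4 | pay 14540 | balance=105238
5 | pay 14339 | balance=93487
6 | pay 12810 | balance=82976
7 | pay 14959 | balance=70058
8 | pay 13212 | balance=58569
9 | pay 14708 | balance=45301
10 | pay 14463 | balance=31952
11 | pay 12882 | balance=19856
12 | pay 12797 | balance=7547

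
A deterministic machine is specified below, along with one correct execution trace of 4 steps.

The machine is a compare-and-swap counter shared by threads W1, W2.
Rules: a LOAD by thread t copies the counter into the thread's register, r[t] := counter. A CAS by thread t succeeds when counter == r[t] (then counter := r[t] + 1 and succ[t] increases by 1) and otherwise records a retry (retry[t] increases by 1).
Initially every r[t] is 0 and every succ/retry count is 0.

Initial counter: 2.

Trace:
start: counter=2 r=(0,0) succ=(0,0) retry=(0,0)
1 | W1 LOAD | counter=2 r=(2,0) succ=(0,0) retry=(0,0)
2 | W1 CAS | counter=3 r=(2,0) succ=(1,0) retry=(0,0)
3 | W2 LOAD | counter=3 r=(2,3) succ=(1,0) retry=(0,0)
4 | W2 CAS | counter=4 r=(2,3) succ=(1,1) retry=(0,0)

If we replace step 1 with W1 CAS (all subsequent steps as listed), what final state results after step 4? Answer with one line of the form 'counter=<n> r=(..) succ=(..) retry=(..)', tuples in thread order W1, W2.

counter=3 r=(0,2) succ=(0,1) retry=(2,0)

(re-executing from step 1 with the substitution; state before step 1: counter=2 r=(0,0) succ=(0,0) retry=(0,0))
1 | W1 CAS | counter=2 r=(0,0) succ=(0,0) retry=(1,0)
2 | W1 CAS | counter=2 r=(0,0) succ=(0,0) retry=(2,0)
3 | W2 LOAD | counter=2 r=(0,2) succ=(0,0) retry=(2,0)
4 | W2 CAS | counter=3 r=(0,2) succ=(0,1) retry=(2,0)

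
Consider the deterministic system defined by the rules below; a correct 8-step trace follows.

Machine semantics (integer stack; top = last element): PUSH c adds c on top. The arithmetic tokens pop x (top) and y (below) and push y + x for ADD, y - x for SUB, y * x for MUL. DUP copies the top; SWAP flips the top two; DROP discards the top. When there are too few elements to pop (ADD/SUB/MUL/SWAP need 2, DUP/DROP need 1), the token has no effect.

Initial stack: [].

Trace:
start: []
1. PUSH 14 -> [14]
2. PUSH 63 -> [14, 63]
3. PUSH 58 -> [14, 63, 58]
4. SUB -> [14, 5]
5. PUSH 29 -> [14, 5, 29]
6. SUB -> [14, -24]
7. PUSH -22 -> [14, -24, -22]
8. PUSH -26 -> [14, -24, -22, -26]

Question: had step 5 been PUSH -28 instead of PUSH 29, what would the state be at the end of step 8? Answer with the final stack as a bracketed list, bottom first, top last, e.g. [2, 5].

(re-executing from step 5 with the substitution; state before step 5: [14, 5])
5. PUSH -28 -> [14, 5, -28]
6. SUB -> [14, 33]
7. PUSH -22 -> [14, 33, -22]
8. PUSH -26 -> [14, 33, -22, -26]

[14, 33, -22, -26]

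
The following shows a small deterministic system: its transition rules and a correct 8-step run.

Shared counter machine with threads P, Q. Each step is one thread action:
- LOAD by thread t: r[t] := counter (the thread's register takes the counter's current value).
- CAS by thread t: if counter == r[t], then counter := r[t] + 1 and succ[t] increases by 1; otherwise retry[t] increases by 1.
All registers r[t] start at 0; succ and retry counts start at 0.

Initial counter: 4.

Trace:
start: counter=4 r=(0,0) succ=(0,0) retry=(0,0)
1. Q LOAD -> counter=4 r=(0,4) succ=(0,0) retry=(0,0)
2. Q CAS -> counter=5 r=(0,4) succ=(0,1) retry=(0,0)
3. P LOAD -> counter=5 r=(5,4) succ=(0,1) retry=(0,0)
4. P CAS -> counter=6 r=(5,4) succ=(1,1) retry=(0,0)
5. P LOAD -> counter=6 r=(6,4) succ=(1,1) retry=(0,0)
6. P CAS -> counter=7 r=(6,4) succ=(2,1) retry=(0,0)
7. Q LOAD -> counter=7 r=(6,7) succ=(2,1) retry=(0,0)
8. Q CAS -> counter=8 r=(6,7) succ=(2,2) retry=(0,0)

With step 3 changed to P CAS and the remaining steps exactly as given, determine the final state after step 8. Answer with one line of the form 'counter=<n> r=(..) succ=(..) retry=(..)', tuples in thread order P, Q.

(re-executing from step 3 with the substitution; state before step 3: counter=5 r=(0,4) succ=(0,1) retry=(0,0))
3. P CAS -> counter=5 r=(0,4) succ=(0,1) retry=(1,0)
4. P CAS -> counter=5 r=(0,4) succ=(0,1) retry=(2,0)
5. P LOAD -> counter=5 r=(5,4) succ=(0,1) retry=(2,0)
6. P CAS -> counter=6 r=(5,4) succ=(1,1) retry=(2,0)
7. Q LOAD -> counter=6 r=(5,6) succ=(1,1) retry=(2,0)
8. Q CAS -> counter=7 r=(5,6) succ=(1,2) retry=(2,0)

counter=7 r=(5,6) succ=(1,2) retry=(2,0)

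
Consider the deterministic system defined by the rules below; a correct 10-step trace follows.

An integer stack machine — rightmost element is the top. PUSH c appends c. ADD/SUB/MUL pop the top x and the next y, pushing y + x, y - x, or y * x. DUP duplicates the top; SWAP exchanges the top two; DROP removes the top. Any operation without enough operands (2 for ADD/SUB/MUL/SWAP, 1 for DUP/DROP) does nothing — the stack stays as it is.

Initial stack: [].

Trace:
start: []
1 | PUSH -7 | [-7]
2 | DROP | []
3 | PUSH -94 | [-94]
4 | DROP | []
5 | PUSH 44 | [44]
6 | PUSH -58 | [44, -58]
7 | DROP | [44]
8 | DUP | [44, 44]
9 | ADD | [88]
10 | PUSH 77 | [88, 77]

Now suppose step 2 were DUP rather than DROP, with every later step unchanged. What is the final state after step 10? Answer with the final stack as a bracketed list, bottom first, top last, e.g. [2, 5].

[-7, -7, 88, 77]

(re-executing from step 2 with the substitution; state before step 2: [-7])
2 | DUP | [-7, -7]
3 | PUSH -94 | [-7, -7, -94]
4 | DROP | [-7, -7]
5 | PUSH 44 | [-7, -7, 44]
6 | PUSH -58 | [-7, -7, 44, -58]
7 | DROP | [-7, -7, 44]
8 | DUP | [-7, -7, 44, 44]
9 | ADD | [-7, -7, 88]
10 | PUSH 77 | [-7, -7, 88, 77]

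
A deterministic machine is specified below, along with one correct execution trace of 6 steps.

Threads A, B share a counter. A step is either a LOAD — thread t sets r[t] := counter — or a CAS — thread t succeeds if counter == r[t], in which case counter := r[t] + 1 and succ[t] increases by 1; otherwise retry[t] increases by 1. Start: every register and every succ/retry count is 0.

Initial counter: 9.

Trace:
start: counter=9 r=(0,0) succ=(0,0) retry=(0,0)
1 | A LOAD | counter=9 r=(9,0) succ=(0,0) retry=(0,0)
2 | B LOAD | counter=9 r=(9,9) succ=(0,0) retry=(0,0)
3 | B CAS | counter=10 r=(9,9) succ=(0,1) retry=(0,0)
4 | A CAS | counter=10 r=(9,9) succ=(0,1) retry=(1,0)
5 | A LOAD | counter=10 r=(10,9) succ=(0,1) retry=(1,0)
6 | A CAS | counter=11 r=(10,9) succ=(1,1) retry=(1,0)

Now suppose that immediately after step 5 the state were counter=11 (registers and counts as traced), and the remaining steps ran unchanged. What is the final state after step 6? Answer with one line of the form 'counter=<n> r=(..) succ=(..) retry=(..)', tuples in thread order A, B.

state after step 5 := counter=11 r=(10,9) succ=(0,1) retry=(1,0)
6 | A CAS | counter=11 r=(10,9) succ=(0,1) retry=(2,0)

counter=11 r=(10,9) succ=(0,1) retry=(2,0)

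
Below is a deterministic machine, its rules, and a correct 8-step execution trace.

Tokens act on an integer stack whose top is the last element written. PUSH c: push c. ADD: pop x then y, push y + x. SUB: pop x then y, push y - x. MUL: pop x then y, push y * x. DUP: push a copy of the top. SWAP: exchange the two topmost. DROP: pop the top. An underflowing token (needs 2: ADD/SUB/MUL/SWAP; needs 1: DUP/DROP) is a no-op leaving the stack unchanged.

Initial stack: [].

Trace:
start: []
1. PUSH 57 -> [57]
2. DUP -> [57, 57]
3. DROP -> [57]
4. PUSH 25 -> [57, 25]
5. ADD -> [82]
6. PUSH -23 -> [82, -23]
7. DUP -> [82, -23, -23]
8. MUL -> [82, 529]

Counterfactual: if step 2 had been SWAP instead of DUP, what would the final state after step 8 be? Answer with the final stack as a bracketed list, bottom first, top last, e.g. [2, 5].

[25, 529]

(re-executing from step 2 with the substitution; state before step 2: [57])
2. SWAP -> [57]
3. DROP -> []
4. PUSH 25 -> [25]
5. ADD -> [25]
6. PUSH -23 -> [25, -23]
7. DUP -> [25, -23, -23]
8. MUL -> [25, 529]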